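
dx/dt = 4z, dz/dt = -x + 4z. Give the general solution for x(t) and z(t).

Coefficient matrix A = [[0, 4], [-1, 4]].
Characteristic polynomial det(A - λI) = λ^2 - 4λ + 4 = 0.
Single eigenvalue λ = 2 with algebraic multiplicity 2.
Eigenvector v = (-2,-1); generalized eigenvector w with (A-λI)w=v is (-3,-2).
General solution: e^(2t)[C_1·v + C_2·(t·v + w)].

x(t) = -2C_1e^(2t) - 2C_2te^(2t) - 3C_2e^(2t), z(t) = -C_1e^(2t) - C_2te^(2t) - 2C_2e^(2t)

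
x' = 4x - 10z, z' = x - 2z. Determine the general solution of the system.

x(t) = C_1e^(t)sin(t) - 3C_1e^(t)cos(t) - 3C_2e^(t)sin(t) - C_2e^(t)cos(t), z(t) = -C_1e^(t)cos(t) - C_2e^(t)sin(t)

Coefficient matrix A = [[4, -10], [1, -2]].
Characteristic polynomial det(A - λI) = λ^2 - 2λ + 2 = 0.
Eigenvalues λ = 1 ± i (complex conjugate pair).
For λ=1+i: an eigenvector is (-3,-1) - i(1,0) = (-3 - i, -1).
A real fundamental pair from Re and Im of e^((1+i)t)v: X_1 = e^(t)(cos(t)·(-3,-1) + sin(t)·(1,0)), X_2 = e^(t)(sin(t)·(-3,-1) - cos(t)·(1,0)).
General solution: C_1X_1 + C_2X_2.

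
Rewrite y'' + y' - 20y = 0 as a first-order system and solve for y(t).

y(t) = C_1e^(4t) + C_2e^(-5t)

Let x_1 = y, x_2 = y'. Then x_1' = x_2 and x_2' = 20x_1 - x_2.
A = [[0,1],[20,-1]]; det(A-λI) = λ^2 + λ - 20.
Eigenvalues λ = 4, -5 with eigenvectors (1,4), (1,-5).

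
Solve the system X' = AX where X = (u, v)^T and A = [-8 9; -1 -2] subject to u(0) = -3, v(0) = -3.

Coefficient matrix A = [[-8, 9], [-1, -2]].
Characteristic polynomial det(A - λI) = λ^2 + 10λ + 25 = 0.
Single eigenvalue λ = -5 with algebraic multiplicity 2.
Eigenvector v = (-3,-1); generalized eigenvector w with (A-λI)w=v is (1,0).
General solution: e^(-5t)[c_1·v + c_2·(t·v + w)].
Applying u(0)=-3, v(0)=-3 gives c_1=3, c_2=6.

u(t) = -18te^(-5t) - 3e^(-5t), v(t) = -6te^(-5t) - 3e^(-5t)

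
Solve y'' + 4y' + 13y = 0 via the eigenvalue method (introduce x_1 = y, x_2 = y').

Let x_1 = y, x_2 = y'. Then x_1' = x_2 and x_2' = -13x_1 - 4x_2.
A = [[0,1],[-13,-4]]; det(A-λI) = λ^2 + 4λ + 13.
Eigenvalues λ = -2 ± 3i.

y(t) = C_1e^(-2t)cos(3t) + C_2e^(-2t)sin(3t)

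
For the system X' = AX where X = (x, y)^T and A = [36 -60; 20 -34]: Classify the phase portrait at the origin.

A = [[36,-60],[20,-34]]; det(A-λI) = λ^2 - 2λ - 24.
λ = -4, 6: opposite signs.

saddle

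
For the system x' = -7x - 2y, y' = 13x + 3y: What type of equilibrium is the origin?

A = [[-7,-2],[13,3]]; det(A-λI) = λ^2 + 4λ + 5.
λ = -2 ± i: negative real part.

stable spiral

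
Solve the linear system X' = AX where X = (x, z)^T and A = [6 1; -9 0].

Coefficient matrix A = [[6, 1], [-9, 0]].
Characteristic polynomial det(A - λI) = λ^2 - 6λ + 9 = 0.
Single eigenvalue λ = 3 with algebraic multiplicity 2.
Eigenvector v = (-1,3); generalized eigenvector w with (A-λI)w=v is (-1,2).
General solution: e^(3t)[C_1·v + C_2·(t·v + w)].

x(t) = -C_1e^(3t) - C_2te^(3t) - C_2e^(3t), z(t) = 3C_1e^(3t) + 3C_2te^(3t) + 2C_2e^(3t)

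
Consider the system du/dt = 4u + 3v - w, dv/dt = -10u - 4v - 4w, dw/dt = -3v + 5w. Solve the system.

Coefficient matrix A = [[4, 3, -1], [-10, -4, -4], [0, -3, 5]].
det(A - λI) = 0 gives eigenvalues λ = 4, 2, -1.
For λ=4: eigenvector (-2,1,3).
For λ=2: eigenvector (1,-1,-1).
For λ=-1: eigenvector (1,-2,-1).
General solution: C_1e^(4t)(-2,1,3) + C_2e^(2t)(1,-1,-1) + C_3e^(-t)(1,-2,-1).

u(t) = -2C_1e^(4t) + C_2e^(2t) + C_3e^(-t), v(t) = C_1e^(4t) - C_2e^(2t) - 2C_3e^(-t), w(t) = 3C_1e^(4t) - C_2e^(2t) - C_3e^(-t)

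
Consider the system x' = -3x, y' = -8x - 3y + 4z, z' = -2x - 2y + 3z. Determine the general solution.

Coefficient matrix A = [[-3, 0, 0], [-8, -3, 4], [-2, -2, 3]].
det(A - λI) = 0 gives eigenvalues λ = 1, -1, -3.
For λ=1: eigenvector (0,1,1).
For λ=-1: eigenvector (0,2,1).
For λ=-3: eigenvector (1,5,2).
General solution: c_1e^(t)(0,1,1) + c_2e^(-t)(0,2,1) + c_3e^(-3t)(1,5,2).

x(t) = c_3e^(-3t), y(t) = c_1e^(t) + 2c_2e^(-t) + 5c_3e^(-3t), z(t) = c_1e^(t) + c_2e^(-t) + 2c_3e^(-3t)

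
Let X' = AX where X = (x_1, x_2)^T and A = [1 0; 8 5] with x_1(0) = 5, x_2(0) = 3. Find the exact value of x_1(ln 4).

20

A = [[1,0],[8,5]]; eigenvalues λ = 5, 1.
Eigenvectors: (0,-1) for λ=5, (-1,2) for λ=1.
From the initial condition, c_1 = -13, c_2 = -5.
x_1(ln 4) = (-13)(4^5)(0) + (-5)(4^1)(-1) = 20.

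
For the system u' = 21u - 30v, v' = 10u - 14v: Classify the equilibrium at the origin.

A = [[21,-30],[10,-14]]; det(A-λI) = λ^2 - 7λ + 6.
λ = 1, 6: both positive.

unstable node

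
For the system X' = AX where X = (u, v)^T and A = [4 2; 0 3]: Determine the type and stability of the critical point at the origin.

A = [[4,2],[0,3]]; det(A-λI) = λ^2 - 7λ + 12.
λ = 4, 3: both positive.

unstable node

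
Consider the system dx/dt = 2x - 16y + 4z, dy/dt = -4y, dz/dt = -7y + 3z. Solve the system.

x(t) = K_1e^(2t) + 4K_2e^(3t) + 2K_3e^(-4t), y(t) = K_3e^(-4t), z(t) = K_2e^(3t) + K_3e^(-4t)

Coefficient matrix A = [[2, -16, 4], [0, -4, 0], [0, -7, 3]].
det(A - λI) = 0 gives eigenvalues λ = 2, 3, -4.
For λ=2: eigenvector (1,0,0).
For λ=3: eigenvector (4,0,1).
For λ=-4: eigenvector (2,1,1).
General solution: K_1e^(2t)(1,0,0) + K_2e^(3t)(4,0,1) + K_3e^(-4t)(2,1,1).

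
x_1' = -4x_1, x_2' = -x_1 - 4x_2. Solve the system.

x_1(t) = -K_2e^(-4t), x_2(t) = K_1e^(-4t) + K_2te^(-4t) - K_2e^(-4t)

Coefficient matrix A = [[-4, 0], [-1, -4]].
Characteristic polynomial det(A - λI) = λ^2 + 8λ + 16 = 0.
Single eigenvalue λ = -4 with algebraic multiplicity 2.
Eigenvector v = (0,1); generalized eigenvector w with (A-λI)w=v is (-1,-1).
General solution: e^(-4t)[K_1·v + K_2·(t·v + w)].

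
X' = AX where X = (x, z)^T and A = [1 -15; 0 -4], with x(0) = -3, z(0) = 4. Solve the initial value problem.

Coefficient matrix A = [[1, -15], [0, -4]].
Characteristic polynomial det(A - λI) = λ^2 + 3λ - 4 = 0.
Eigenvalues λ = -4, 1.
For λ=-4: (A-λI) row 1 is [5, -15], so an eigenvector is (3, 1).
For λ=1: (A-λI) row 1 is [0, -15], so an eigenvector is (1, 0).
General solution: c_1e^(-4t)(3,1) + c_2e^(t)(1,0).
Applying x(0)=-3, z(0)=4 gives c_1=4, c_2=-15.

x(t) = -15e^(t) + 12e^(-4t), z(t) = 4e^(-4t)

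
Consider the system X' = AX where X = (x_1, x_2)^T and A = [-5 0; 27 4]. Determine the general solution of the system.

Coefficient matrix A = [[-5, 0], [27, 4]].
Characteristic polynomial det(A - λI) = λ^2 + λ - 20 = 0.
Eigenvalues λ = 4, -5.
For λ=4: (A-λI) row 1 is [-9, 0], so an eigenvector is (0, 1).
For λ=-5: (A-λI) row 2 is [27, 9], so an eigenvector is (1, -3).
General solution: C_1e^(4t)(0,1) + C_2e^(-5t)(1,-3).

x_1(t) = C_2e^(-5t), x_2(t) = C_1e^(4t) - 3C_2e^(-5t)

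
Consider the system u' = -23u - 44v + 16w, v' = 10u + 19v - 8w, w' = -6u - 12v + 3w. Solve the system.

Coefficient matrix A = [[-23, -44, 16], [10, 19, -8], [-6, -12, 3]].
det(A - λI) = 0 gives eigenvalues λ = -1, -3, 3.
For λ=-1: eigenvector (2,-1,0).
For λ=-3: eigenvector (3,-1,1).
For λ=3: eigenvector (4,-2,1).
General solution: K_1e^(-t)(2,-1,0) + K_2e^(-3t)(3,-1,1) + K_3e^(3t)(4,-2,1).

u(t) = 2K_1e^(-t) + 3K_2e^(-3t) + 4K_3e^(3t), v(t) = -K_1e^(-t) - K_2e^(-3t) - 2K_3e^(3t), w(t) = K_2e^(-3t) + K_3e^(3t)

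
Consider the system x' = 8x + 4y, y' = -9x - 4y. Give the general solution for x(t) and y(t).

Coefficient matrix A = [[8, 4], [-9, -4]].
Characteristic polynomial det(A - λI) = λ^2 - 4λ + 4 = 0.
Single eigenvalue λ = 2 with algebraic multiplicity 2.
Eigenvector v = (-2,3); generalized eigenvector w with (A-λI)w=v is (1,-2).
General solution: e^(2t)[K_1·v + K_2·(t·v + w)].

x(t) = -2K_1e^(2t) - 2K_2te^(2t) + K_2e^(2t), y(t) = 3K_1e^(2t) + 3K_2te^(2t) - 2K_2e^(2t)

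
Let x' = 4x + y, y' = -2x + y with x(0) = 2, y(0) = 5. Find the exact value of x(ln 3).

A = [[4,1],[-2,1]]; eigenvalues λ = 3, 2.
Eigenvectors: (1,-1) for λ=3, (-1,2) for λ=2.
From the initial condition, c_1 = 9, c_2 = 7.
x(ln 3) = (9)(3^3)(1) + (7)(3^2)(-1) = 180.

180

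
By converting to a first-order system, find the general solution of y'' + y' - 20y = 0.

y(t) = K_1e^(4t) + K_2e^(-5t)

Let x_1 = y, x_2 = y'. Then x_1' = x_2 and x_2' = 20x_1 - x_2.
A = [[0,1],[20,-1]]; det(A-λI) = λ^2 + λ - 20.
Eigenvalues λ = 4, -5 with eigenvectors (1,4), (1,-5).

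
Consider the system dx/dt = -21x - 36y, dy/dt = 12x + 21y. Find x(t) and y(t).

x(t) = 3K_1e^(3t) + 2K_2e^(-3t), y(t) = -2K_1e^(3t) - K_2e^(-3t)

Coefficient matrix A = [[-21, -36], [12, 21]].
Characteristic polynomial det(A - λI) = λ^2 - 9 = 0.
Eigenvalues λ = 3, -3.
For λ=3: (A-λI) row 1 is [-24, -36], so an eigenvector is (3, -2).
For λ=-3: (A-λI) row 1 is [-18, -36], so an eigenvector is (2, -1).
General solution: K_1e^(3t)(3,-2) + K_2e^(-3t)(2,-1).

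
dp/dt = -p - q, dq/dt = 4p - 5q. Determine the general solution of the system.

Coefficient matrix A = [[-1, -1], [4, -5]].
Characteristic polynomial det(A - λI) = λ^2 + 6λ + 9 = 0.
Single eigenvalue λ = -3 with algebraic multiplicity 2.
Eigenvector v = (-1,-2); generalized eigenvector w with (A-λI)w=v is (-2,-3).
General solution: e^(-3t)[K_1·v + K_2·(t·v + w)].

p(t) = -K_1e^(-3t) - K_2te^(-3t) - 2K_2e^(-3t), q(t) = -2K_1e^(-3t) - 2K_2te^(-3t) - 3K_2e^(-3t)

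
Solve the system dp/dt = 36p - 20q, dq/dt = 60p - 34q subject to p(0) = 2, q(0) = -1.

Coefficient matrix A = [[36, -20], [60, -34]].
Characteristic polynomial det(A - λI) = λ^2 - 2λ - 24 = 0.
Eigenvalues λ = 6, -4.
For λ=6: (A-λI) row 1 is [30, -20], so an eigenvector is (-2, -3).
For λ=-4: (A-λI) row 1 is [40, -20], so an eigenvector is (1, 2).
General solution: c_1e^(6t)(-2,-3) + c_2e^(-4t)(1,2).
Applying p(0)=2, q(0)=-1 gives c_1=-5, c_2=-8.

p(t) = 10e^(6t) - 8e^(-4t), q(t) = 15e^(6t) - 16e^(-4t)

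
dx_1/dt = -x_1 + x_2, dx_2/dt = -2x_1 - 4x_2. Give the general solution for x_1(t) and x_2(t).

Coefficient matrix A = [[-1, 1], [-2, -4]].
Characteristic polynomial det(A - λI) = λ^2 + 5λ + 6 = 0.
Eigenvalues λ = -3, -2.
For λ=-3: (A-λI) row 1 is [2, 1], so an eigenvector is (1, -2).
For λ=-2: (A-λI) row 1 is [1, 1], so an eigenvector is (1, -1).
General solution: C_1e^(-3t)(1,-2) + C_2e^(-2t)(1,-1).

x_1(t) = C_1e^(-3t) + C_2e^(-2t), x_2(t) = -2C_1e^(-3t) - C_2e^(-2t)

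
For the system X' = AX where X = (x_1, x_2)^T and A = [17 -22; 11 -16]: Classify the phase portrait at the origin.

saddle

A = [[17,-22],[11,-16]]; det(A-λI) = λ^2 - λ - 30.
λ = -5, 6: opposite signs.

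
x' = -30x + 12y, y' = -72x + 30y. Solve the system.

Coefficient matrix A = [[-30, 12], [-72, 30]].
Characteristic polynomial det(A - λI) = λ^2 - 36 = 0.
Eigenvalues λ = -6, 6.
For λ=-6: (A-λI) row 1 is [-24, 12], so an eigenvector is (1, 2).
For λ=6: (A-λI) row 1 is [-36, 12], so an eigenvector is (1, 3).
General solution: K_1e^(-6t)(1,2) + K_2e^(6t)(1,3).

x(t) = K_1e^(-6t) + K_2e^(6t), y(t) = 2K_1e^(-6t) + 3K_2e^(6t)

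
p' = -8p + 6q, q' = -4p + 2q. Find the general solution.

Coefficient matrix A = [[-8, 6], [-4, 2]].
Characteristic polynomial det(A - λI) = λ^2 + 6λ + 8 = 0.
Eigenvalues λ = -4, -2.
For λ=-4: (A-λI) row 1 is [-4, 6], so an eigenvector is (3, 2).
For λ=-2: (A-λI) row 1 is [-6, 6], so an eigenvector is (1, 1).
General solution: C_1e^(-4t)(3,2) + C_2e^(-2t)(1,1).

p(t) = 3C_1e^(-4t) + C_2e^(-2t), q(t) = 2C_1e^(-4t) + C_2e^(-2t)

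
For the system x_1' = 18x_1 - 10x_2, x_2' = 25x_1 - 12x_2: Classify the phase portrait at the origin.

unstable spiral

A = [[18,-10],[25,-12]]; det(A-λI) = λ^2 - 6λ + 34.
λ = 3 ± 5i: positive real part.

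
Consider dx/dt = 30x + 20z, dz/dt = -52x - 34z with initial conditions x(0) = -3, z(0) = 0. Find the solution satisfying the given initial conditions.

Coefficient matrix A = [[30, 20], [-52, -34]].
Characteristic polynomial det(A - λI) = λ^2 + 4λ + 20 = 0.
Eigenvalues λ = -2 ± 4i (complex conjugate pair).
For λ=-2+4i: an eigenvector is (1,-2) - i(-2,3) = (1 + 2i, -2 - 3i).
A real fundamental pair from Re and Im of e^((-2+4i)t)v: X_1 = e^(-2t)(cos(4t)·(1,-2) + sin(4t)·(-2,3)), X_2 = e^(-2t)(sin(4t)·(1,-2) - cos(4t)·(-2,3)).
General solution: C_1X_1 + C_2X_2.
Applying x(0)=-3, z(0)=0 gives C_1=9, C_2=-6.

x(t) = -24e^(-2t)sin(4t) - 3e^(-2t)cos(4t), z(t) = 39e^(-2t)sin(4t)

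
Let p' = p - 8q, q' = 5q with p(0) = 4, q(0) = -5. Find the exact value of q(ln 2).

-160

A = [[1,-8],[0,5]]; eigenvalues λ = 1, 5.
Eigenvectors: (-1,0) for λ=1, (2,-1) for λ=5.
From the initial condition, c_1 = 6, c_2 = 5.
q(ln 2) = (6)(2^1)(0) + (5)(2^5)(-1) = -160.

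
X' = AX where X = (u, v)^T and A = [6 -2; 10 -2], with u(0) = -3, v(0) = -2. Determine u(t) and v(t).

u(t) = -4e^(2t)sin(2t) - 3e^(2t)cos(2t), v(t) = -11e^(2t)sin(2t) - 2e^(2t)cos(2t)

Coefficient matrix A = [[6, -2], [10, -2]].
Characteristic polynomial det(A - λI) = λ^2 - 4λ + 8 = 0.
Eigenvalues λ = 2 ± 2i (complex conjugate pair).
For λ=2+2i: an eigenvector is (0,1) - i(-1,-2) = (0 + i, 1 + 2i).
A real fundamental pair from Re and Im of e^((2+2i)t)v: X_1 = e^(2t)(cos(2t)·(0,1) + sin(2t)·(-1,-2)), X_2 = e^(2t)(sin(2t)·(0,1) - cos(2t)·(-1,-2)).
General solution: C_1X_1 + C_2X_2.
Applying u(0)=-3, v(0)=-2 gives C_1=4, C_2=-3.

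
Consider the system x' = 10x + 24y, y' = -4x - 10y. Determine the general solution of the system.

x(t) = 3K_1e^(2t) - 2K_2e^(-2t), y(t) = -K_1e^(2t) + K_2e^(-2t)

Coefficient matrix A = [[10, 24], [-4, -10]].
Characteristic polynomial det(A - λI) = λ^2 - 4 = 0.
Eigenvalues λ = 2, -2.
For λ=2: (A-λI) row 1 is [8, 24], so an eigenvector is (3, -1).
For λ=-2: (A-λI) row 1 is [12, 24], so an eigenvector is (-2, 1).
General solution: K_1e^(2t)(3,-1) + K_2e^(-2t)(-2,1).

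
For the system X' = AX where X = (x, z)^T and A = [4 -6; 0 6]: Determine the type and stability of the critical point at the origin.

A = [[4,-6],[0,6]]; det(A-λI) = λ^2 - 10λ + 24.
λ = 4, 6: both positive.

unstable node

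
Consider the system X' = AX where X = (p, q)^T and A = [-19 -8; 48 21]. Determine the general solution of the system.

Coefficient matrix A = [[-19, -8], [48, 21]].
Characteristic polynomial det(A - λI) = λ^2 - 2λ - 15 = 0.
Eigenvalues λ = 5, -3.
For λ=5: (A-λI) row 1 is [-24, -8], so an eigenvector is (1, -3).
For λ=-3: (A-λI) row 1 is [-16, -8], so an eigenvector is (-1, 2).
General solution: c_1e^(5t)(1,-3) + c_2e^(-3t)(-1,2).

p(t) = c_1e^(5t) - c_2e^(-3t), q(t) = -3c_1e^(5t) + 2c_2e^(-3t)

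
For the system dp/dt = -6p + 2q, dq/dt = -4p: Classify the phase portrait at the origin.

A = [[-6,2],[-4,0]]; det(A-λI) = λ^2 + 6λ + 8.
λ = -2, -4: both negative.

stable node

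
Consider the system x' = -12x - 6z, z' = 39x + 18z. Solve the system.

x(t) = K_1e^(3t)sin(3t) - K_1e^(3t)cos(3t) - K_2e^(3t)sin(3t) - K_2e^(3t)cos(3t), z(t) = -3K_1e^(3t)sin(3t) + 2K_1e^(3t)cos(3t) + 2K_2e^(3t)sin(3t) + 3K_2e^(3t)cos(3t)

Coefficient matrix A = [[-12, -6], [39, 18]].
Characteristic polynomial det(A - λI) = λ^2 - 6λ + 18 = 0.
Eigenvalues λ = 3 ± 3i (complex conjugate pair).
For λ=3+3i: an eigenvector is (-1,2) - i(1,-3) = (-1 - i, 2 + 3i).
A real fundamental pair from Re and Im of e^((3+3i)t)v: X_1 = e^(3t)(cos(3t)·(-1,2) + sin(3t)·(1,-3)), X_2 = e^(3t)(sin(3t)·(-1,2) - cos(3t)·(1,-3)).
General solution: K_1X_1 + K_2X_2.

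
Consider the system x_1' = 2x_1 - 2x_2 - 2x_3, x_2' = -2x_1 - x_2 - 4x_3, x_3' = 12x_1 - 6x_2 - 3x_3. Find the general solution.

Coefficient matrix A = [[2, -2, -2], [-2, -1, -4], [12, -6, -3]].
det(A - λI) = 0 gives eigenvalues λ = -2, 3, -3.
For λ=-2: eigenvector (1,2,0).
For λ=3: eigenvector (0,1,-1).
For λ=-3: eigenvector (2,4,1).
General solution: K_1e^(-2t)(1,2,0) + K_2e^(3t)(0,1,-1) + K_3e^(-3t)(2,4,1).

x_1(t) = K_1e^(-2t) + 2K_3e^(-3t), x_2(t) = 2K_1e^(-2t) + K_2e^(3t) + 4K_3e^(-3t), x_3(t) = -K_2e^(3t) + K_3e^(-3t)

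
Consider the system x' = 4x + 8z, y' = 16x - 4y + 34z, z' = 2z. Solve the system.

Coefficient matrix A = [[4, 0, 8], [16, -4, 34], [0, 0, 2]].
det(A - λI) = 0 gives eigenvalues λ = 4, 2, -4.
For λ=4: eigenvector (1,2,0).
For λ=2: eigenvector (-4,-5,1).
For λ=-4: eigenvector (0,1,0).
General solution: C_1e^(4t)(1,2,0) + C_2e^(2t)(-4,-5,1) + C_3e^(-4t)(0,1,0).

x(t) = C_1e^(4t) - 4C_2e^(2t), y(t) = 2C_1e^(4t) - 5C_2e^(2t) + C_3e^(-4t), z(t) = C_2e^(2t)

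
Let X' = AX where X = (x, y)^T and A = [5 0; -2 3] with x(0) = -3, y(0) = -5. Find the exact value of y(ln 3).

A = [[5,0],[-2,3]]; eigenvalues λ = 5, 3.
Eigenvectors: (-1,1) for λ=5, (0,-1) for λ=3.
From the initial condition, c_1 = 3, c_2 = 8.
y(ln 3) = (3)(3^5)(1) + (8)(3^3)(-1) = 513.

513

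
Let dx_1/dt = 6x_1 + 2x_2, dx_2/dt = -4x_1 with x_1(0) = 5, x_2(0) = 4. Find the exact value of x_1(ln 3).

A = [[6,2],[-4,0]]; eigenvalues λ = 2, 4.
Eigenvectors: (-1,2) for λ=2, (1,-1) for λ=4.
From the initial condition, c_1 = 9, c_2 = 14.
x_1(ln 3) = (9)(3^2)(-1) + (14)(3^4)(1) = 1053.

1053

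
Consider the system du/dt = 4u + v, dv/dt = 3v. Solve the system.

u(t) = K_1e^(3t) + K_2e^(4t), v(t) = -K_1e^(3t)

Coefficient matrix A = [[4, 1], [0, 3]].
Characteristic polynomial det(A - λI) = λ^2 - 7λ + 12 = 0.
Eigenvalues λ = 3, 4.
For λ=3: (A-λI) row 1 is [1, 1], so an eigenvector is (1, -1).
For λ=4: (A-λI) row 1 is [0, 1], so an eigenvector is (1, 0).
General solution: K_1e^(3t)(1,-1) + K_2e^(4t)(1,0).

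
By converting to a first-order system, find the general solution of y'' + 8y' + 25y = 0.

Let x_1 = y, x_2 = y'. Then x_1' = x_2 and x_2' = -25x_1 - 8x_2.
A = [[0,1],[-25,-8]]; det(A-λI) = λ^2 + 8λ + 25.
Eigenvalues λ = -4 ± 3i.

y(t) = C_1e^(-4t)cos(3t) + C_2e^(-4t)sin(3t)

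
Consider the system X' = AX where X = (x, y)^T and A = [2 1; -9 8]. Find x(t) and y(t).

x(t) = K_1e^(5t) + K_2te^(5t) - K_2e^(5t), y(t) = 3K_1e^(5t) + 3K_2te^(5t) - 2K_2e^(5t)

Coefficient matrix A = [[2, 1], [-9, 8]].
Characteristic polynomial det(A - λI) = λ^2 - 10λ + 25 = 0.
Single eigenvalue λ = 5 with algebraic multiplicity 2.
Eigenvector v = (1,3); generalized eigenvector w with (A-λI)w=v is (-1,-2).
General solution: e^(5t)[K_1·v + K_2·(t·v + w)].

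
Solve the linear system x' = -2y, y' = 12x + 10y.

Coefficient matrix A = [[0, -2], [12, 10]].
Characteristic polynomial det(A - λI) = λ^2 - 10λ + 24 = 0.
Eigenvalues λ = 6, 4.
For λ=6: (A-λI) row 1 is [-6, -2], so an eigenvector is (1, -3).
For λ=4: (A-λI) row 1 is [-4, -2], so an eigenvector is (1, -2).
General solution: C_1e^(6t)(1,-3) + C_2e^(4t)(1,-2).

x(t) = C_1e^(6t) + C_2e^(4t), y(t) = -3C_1e^(6t) - 2C_2e^(4t)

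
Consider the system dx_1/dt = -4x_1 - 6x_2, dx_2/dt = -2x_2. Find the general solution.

x_1(t) = c_1e^(-4t) - 3c_2e^(-2t), x_2(t) = c_2e^(-2t)

Coefficient matrix A = [[-4, -6], [0, -2]].
Characteristic polynomial det(A - λI) = λ^2 + 6λ + 8 = 0.
Eigenvalues λ = -4, -2.
For λ=-4: (A-λI) row 1 is [0, -6], so an eigenvector is (1, 0).
For λ=-2: (A-λI) row 1 is [-2, -6], so an eigenvector is (-3, 1).
General solution: c_1e^(-4t)(1,0) + c_2e^(-2t)(-3,1).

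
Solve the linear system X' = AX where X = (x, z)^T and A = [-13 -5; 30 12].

Coefficient matrix A = [[-13, -5], [30, 12]].
Characteristic polynomial det(A - λI) = λ^2 + λ - 6 = 0.
Eigenvalues λ = 2, -3.
For λ=2: (A-λI) row 1 is [-15, -5], so an eigenvector is (1, -3).
For λ=-3: (A-λI) row 1 is [-10, -5], so an eigenvector is (-1, 2).
General solution: c_1e^(2t)(1,-3) + c_2e^(-3t)(-1,2).

x(t) = c_1e^(2t) - c_2e^(-3t), z(t) = -3c_1e^(2t) + 2c_2e^(-3t)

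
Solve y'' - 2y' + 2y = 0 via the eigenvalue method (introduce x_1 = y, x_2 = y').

y(t) = C_1e^(t)cos(t) + C_2e^(t)sin(t)

Let x_1 = y, x_2 = y'. Then x_1' = x_2 and x_2' = -2x_1 + 2x_2.
A = [[0,1],[-2,2]]; det(A-λI) = λ^2 - 2λ + 2.
Eigenvalues λ = 1 ± i.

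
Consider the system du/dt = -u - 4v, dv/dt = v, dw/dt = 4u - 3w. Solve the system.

u(t) = -2C_2e^(t) + C_3e^(-t), v(t) = C_2e^(t), w(t) = C_1e^(-3t) - 2C_2e^(t) + 2C_3e^(-t)

Coefficient matrix A = [[-1, -4, 0], [0, 1, 0], [4, 0, -3]].
det(A - λI) = 0 gives eigenvalues λ = -3, 1, -1.
For λ=-3: eigenvector (0,0,1).
For λ=1: eigenvector (-2,1,-2).
For λ=-1: eigenvector (1,0,2).
General solution: C_1e^(-3t)(0,0,1) + C_2e^(t)(-2,1,-2) + C_3e^(-t)(1,0,2).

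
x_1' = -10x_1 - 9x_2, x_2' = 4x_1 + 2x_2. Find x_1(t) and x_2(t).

Coefficient matrix A = [[-10, -9], [4, 2]].
Characteristic polynomial det(A - λI) = λ^2 + 8λ + 16 = 0.
Single eigenvalue λ = -4 with algebraic multiplicity 2.
Eigenvector v = (3,-2); generalized eigenvector w with (A-λI)w=v is (1,-1).
General solution: e^(-4t)[K_1·v + K_2·(t·v + w)].

x_1(t) = 3K_1e^(-4t) + 3K_2te^(-4t) + K_2e^(-4t), x_2(t) = -2K_1e^(-4t) - 2K_2te^(-4t) - K_2e^(-4t)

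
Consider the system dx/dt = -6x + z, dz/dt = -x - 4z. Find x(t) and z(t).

Coefficient matrix A = [[-6, 1], [-1, -4]].
Characteristic polynomial det(A - λI) = λ^2 + 10λ + 25 = 0.
Single eigenvalue λ = -5 with algebraic multiplicity 2.
Eigenvector v = (-1,-1); generalized eigenvector w with (A-λI)w=v is (-2,-3).
General solution: e^(-5t)[K_1·v + K_2·(t·v + w)].

x(t) = -K_1e^(-5t) - K_2te^(-5t) - 2K_2e^(-5t), z(t) = -K_1e^(-5t) - K_2te^(-5t) - 3K_2e^(-5t)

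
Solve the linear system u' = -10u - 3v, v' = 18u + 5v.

Coefficient matrix A = [[-10, -3], [18, 5]].
Characteristic polynomial det(A - λI) = λ^2 + 5λ + 4 = 0.
Eigenvalues λ = -1, -4.
For λ=-1: (A-λI) row 1 is [-9, -3], so an eigenvector is (-1, 3).
For λ=-4: (A-λI) row 1 is [-6, -3], so an eigenvector is (-1, 2).
General solution: C_1e^(-t)(-1,3) + C_2e^(-4t)(-1,2).

u(t) = -C_1e^(-t) - C_2e^(-4t), v(t) = 3C_1e^(-t) + 2C_2e^(-4t)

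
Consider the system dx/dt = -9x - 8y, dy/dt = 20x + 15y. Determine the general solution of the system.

x(t) = K_1e^(3t)sin(4t) + K_1e^(3t)cos(4t) + K_2e^(3t)sin(4t) - K_2e^(3t)cos(4t), y(t) = -K_1e^(3t)sin(4t) - 2K_1e^(3t)cos(4t) - 2K_2e^(3t)sin(4t) + K_2e^(3t)cos(4t)

Coefficient matrix A = [[-9, -8], [20, 15]].
Characteristic polynomial det(A - λI) = λ^2 - 6λ + 25 = 0.
Eigenvalues λ = 3 ± 4i (complex conjugate pair).
For λ=3+4i: an eigenvector is (1,-2) - i(1,-1) = (1 - i, -2 + i).
A real fundamental pair from Re and Im of e^((3+4i)t)v: X_1 = e^(3t)(cos(4t)·(1,-2) + sin(4t)·(1,-1)), X_2 = e^(3t)(sin(4t)·(1,-2) - cos(4t)·(1,-1)).
General solution: K_1X_1 + K_2X_2.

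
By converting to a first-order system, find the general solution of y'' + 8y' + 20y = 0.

Let x_1 = y, x_2 = y'. Then x_1' = x_2 and x_2' = -20x_1 - 8x_2.
A = [[0,1],[-20,-8]]; det(A-λI) = λ^2 + 8λ + 20.
Eigenvalues λ = -4 ± 2i.

y(t) = c_1e^(-4t)cos(2t) + c_2e^(-4t)sin(2t)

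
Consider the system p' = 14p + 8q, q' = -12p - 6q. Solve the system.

Coefficient matrix A = [[14, 8], [-12, -6]].
Characteristic polynomial det(A - λI) = λ^2 - 8λ + 12 = 0.
Eigenvalues λ = 6, 2.
For λ=6: (A-λI) row 1 is [8, 8], so an eigenvector is (-1, 1).
For λ=2: (A-λI) row 1 is [12, 8], so an eigenvector is (2, -3).
General solution: c_1e^(6t)(-1,1) + c_2e^(2t)(2,-3).

p(t) = -c_1e^(6t) + 2c_2e^(2t), q(t) = c_1e^(6t) - 3c_2e^(2t)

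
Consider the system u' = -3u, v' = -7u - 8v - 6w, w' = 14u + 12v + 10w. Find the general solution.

u(t) = K_1e^(-3t), v(t) = K_1e^(-3t) + K_2e^(-2t) - K_3e^(4t), w(t) = -2K_1e^(-3t) - K_2e^(-2t) + 2K_3e^(4t)

Coefficient matrix A = [[-3, 0, 0], [-7, -8, -6], [14, 12, 10]].
det(A - λI) = 0 gives eigenvalues λ = -3, -2, 4.
For λ=-3: eigenvector (1,1,-2).
For λ=-2: eigenvector (0,1,-1).
For λ=4: eigenvector (0,-1,2).
General solution: K_1e^(-3t)(1,1,-2) + K_2e^(-2t)(0,1,-1) + K_3e^(4t)(0,-1,2).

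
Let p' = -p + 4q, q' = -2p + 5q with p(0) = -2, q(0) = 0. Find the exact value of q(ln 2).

A = [[-1,4],[-2,5]]; eigenvalues λ = 3, 1.
Eigenvectors: (1,1) for λ=3, (2,1) for λ=1.
From the initial condition, c_1 = 2, c_2 = -2.
q(ln 2) = (2)(2^3)(1) + (-2)(2^1)(1) = 12.

12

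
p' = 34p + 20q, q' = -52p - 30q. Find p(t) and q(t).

Coefficient matrix A = [[34, 20], [-52, -30]].
Characteristic polynomial det(A - λI) = λ^2 - 4λ + 20 = 0.
Eigenvalues λ = 2 ± 4i (complex conjugate pair).
For λ=2+4i: an eigenvector is (1,-2) - i(-2,3) = (1 + 2i, -2 - 3i).
A real fundamental pair from Re and Im of e^((2+4i)t)v: X_1 = e^(2t)(cos(4t)·(1,-2) + sin(4t)·(-2,3)), X_2 = e^(2t)(sin(4t)·(1,-2) - cos(4t)·(-2,3)).
General solution: C_1X_1 + C_2X_2.

p(t) = -2C_1e^(2t)sin(4t) + C_1e^(2t)cos(4t) + C_2e^(2t)sin(4t) + 2C_2e^(2t)cos(4t), q(t) = 3C_1e^(2t)sin(4t) - 2C_1e^(2t)cos(4t) - 2C_2e^(2t)sin(4t) - 3C_2e^(2t)cos(4t)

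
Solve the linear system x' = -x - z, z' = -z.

Coefficient matrix A = [[-1, -1], [0, -1]].
Characteristic polynomial det(A - λI) = λ^2 + 2λ + 1 = 0.
Single eigenvalue λ = -1 with algebraic multiplicity 2.
Eigenvector v = (1,0); generalized eigenvector w with (A-λI)w=v is (-1,-1).
General solution: e^(-t)[c_1·v + c_2·(t·v + w)].

x(t) = c_1e^(-t) + c_2te^(-t) - c_2e^(-t), z(t) = -c_2e^(-t)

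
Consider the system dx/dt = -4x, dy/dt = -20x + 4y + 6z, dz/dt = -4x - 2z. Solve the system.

x(t) = c_2e^(-4t), y(t) = c_1e^(4t) + c_2e^(-4t) - c_3e^(-2t), z(t) = 2c_2e^(-4t) + c_3e^(-2t)

Coefficient matrix A = [[-4, 0, 0], [-20, 4, 6], [-4, 0, -2]].
det(A - λI) = 0 gives eigenvalues λ = 4, -4, -2.
For λ=4: eigenvector (0,1,0).
For λ=-4: eigenvector (1,1,2).
For λ=-2: eigenvector (0,-1,1).
General solution: c_1e^(4t)(0,1,0) + c_2e^(-4t)(1,1,2) + c_3e^(-2t)(0,-1,1).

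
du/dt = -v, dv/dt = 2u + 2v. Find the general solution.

u(t) = -c_1e^(t)cos(t) - c_2e^(t)sin(t), v(t) = -c_1e^(t)sin(t) + c_1e^(t)cos(t) + c_2e^(t)sin(t) + c_2e^(t)cos(t)

Coefficient matrix A = [[0, -1], [2, 2]].
Characteristic polynomial det(A - λI) = λ^2 - 2λ + 2 = 0.
Eigenvalues λ = 1 ± i (complex conjugate pair).
For λ=1+i: an eigenvector is (-1,1) - i(0,-1) = (-1, 1 + i).
A real fundamental pair from Re and Im of e^((1+i)t)v: X_1 = e^(t)(cos(t)·(-1,1) + sin(t)·(0,-1)), X_2 = e^(t)(sin(t)·(-1,1) - cos(t)·(0,-1)).
General solution: c_1X_1 + c_2X_2.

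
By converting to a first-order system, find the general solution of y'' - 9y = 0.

y(t) = c_1e^(-3t) + c_2e^(3t)

Let x_1 = y, x_2 = y'. Then x_1' = x_2 and x_2' = 9x_1.
A = [[0,1],[9,0]]; det(A-λI) = λ^2 - 9.
Eigenvalues λ = -3, 3 with eigenvectors (1,-3), (1,3).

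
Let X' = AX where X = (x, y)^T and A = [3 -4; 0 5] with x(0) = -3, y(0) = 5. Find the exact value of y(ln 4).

5120

A = [[3,-4],[0,5]]; eigenvalues λ = 3, 5.
Eigenvectors: (1,0) for λ=3, (-2,1) for λ=5.
From the initial condition, c_1 = 7, c_2 = 5.
y(ln 4) = (7)(4^3)(0) + (5)(4^5)(1) = 5120.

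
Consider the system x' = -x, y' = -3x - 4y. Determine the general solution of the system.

Coefficient matrix A = [[-1, 0], [-3, -4]].
Characteristic polynomial det(A - λI) = λ^2 + 5λ + 4 = 0.
Eigenvalues λ = -1, -4.
For λ=-1: (A-λI) row 2 is [-3, -3], so an eigenvector is (1, -1).
For λ=-4: (A-λI) row 1 is [3, 0], so an eigenvector is (0, 1).
General solution: c_1e^(-t)(1,-1) + c_2e^(-4t)(0,1).

x(t) = c_1e^(-t), y(t) = -c_1e^(-t) + c_2e^(-4t)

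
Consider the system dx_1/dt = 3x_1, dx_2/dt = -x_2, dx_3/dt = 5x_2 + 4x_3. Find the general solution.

Coefficient matrix A = [[3, 0, 0], [0, -1, 0], [0, 5, 4]].
det(A - λI) = 0 gives eigenvalues λ = -1, 4, 3.
For λ=-1: eigenvector (0,-1,1).
For λ=4: eigenvector (0,0,1).
For λ=3: eigenvector (1,0,0).
General solution: c_1e^(-t)(0,-1,1) + c_2e^(4t)(0,0,1) + c_3e^(3t)(1,0,0).

x_1(t) = c_3e^(3t), x_2(t) = -c_1e^(-t), x_3(t) = c_1e^(-t) + c_2e^(4t)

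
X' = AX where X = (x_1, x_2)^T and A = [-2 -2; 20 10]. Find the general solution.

x_1(t) = -c_1e^(4t)cos(2t) - c_2e^(4t)sin(2t), x_2(t) = -c_1e^(4t)sin(2t) + 3c_1e^(4t)cos(2t) + 3c_2e^(4t)sin(2t) + c_2e^(4t)cos(2t)

Coefficient matrix A = [[-2, -2], [20, 10]].
Characteristic polynomial det(A - λI) = λ^2 - 8λ + 20 = 0.
Eigenvalues λ = 4 ± 2i (complex conjugate pair).
For λ=4+2i: an eigenvector is (-1,3) - i(0,-1) = (-1, 3 + i).
A real fundamental pair from Re and Im of e^((4+2i)t)v: X_1 = e^(4t)(cos(2t)·(-1,3) + sin(2t)·(0,-1)), X_2 = e^(4t)(sin(2t)·(-1,3) - cos(2t)·(0,-1)).
General solution: c_1X_1 + c_2X_2.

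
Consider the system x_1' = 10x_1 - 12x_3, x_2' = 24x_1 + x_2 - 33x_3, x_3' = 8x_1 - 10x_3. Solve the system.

Coefficient matrix A = [[10, 0, -12], [24, 1, -33], [8, 0, -10]].
det(A - λI) = 0 gives eigenvalues λ = 2, 1, -2.
For λ=2: eigenvector (3,6,2).
For λ=1: eigenvector (0,1,0).
For λ=-2: eigenvector (1,3,1).
General solution: c_1e^(2t)(3,6,2) + c_2e^(t)(0,1,0) + c_3e^(-2t)(1,3,1).

x_1(t) = 3c_1e^(2t) + c_3e^(-2t), x_2(t) = 6c_1e^(2t) + c_2e^(t) + 3c_3e^(-2t), x_3(t) = 2c_1e^(2t) + c_3e^(-2t)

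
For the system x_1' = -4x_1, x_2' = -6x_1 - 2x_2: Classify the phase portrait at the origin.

stable node

A = [[-4,0],[-6,-2]]; det(A-λI) = λ^2 + 6λ + 8.
λ = -2, -4: both negative.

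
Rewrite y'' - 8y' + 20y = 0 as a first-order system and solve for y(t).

Let x_1 = y, x_2 = y'. Then x_1' = x_2 and x_2' = -20x_1 + 8x_2.
A = [[0,1],[-20,8]]; det(A-λI) = λ^2 - 8λ + 20.
Eigenvalues λ = 4 ± 2i.

y(t) = C_1e^(4t)cos(2t) + C_2e^(4t)sin(2t)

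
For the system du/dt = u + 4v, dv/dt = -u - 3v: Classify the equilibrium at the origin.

A = [[1,4],[-1,-3]]; det(A-λI) = λ^2 + 2λ + 1.
repeated λ = -1 with a single eigenvector.

stable improper node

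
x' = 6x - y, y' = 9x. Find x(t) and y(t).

Coefficient matrix A = [[6, -1], [9, 0]].
Characteristic polynomial det(A - λI) = λ^2 - 6λ + 9 = 0.
Single eigenvalue λ = 3 with algebraic multiplicity 2.
Eigenvector v = (-1,-3); generalized eigenvector w with (A-λI)w=v is (0,1).
General solution: e^(3t)[K_1·v + K_2·(t·v + w)].

x(t) = -K_1e^(3t) - K_2te^(3t), y(t) = -3K_1e^(3t) - 3K_2te^(3t) + K_2e^(3t)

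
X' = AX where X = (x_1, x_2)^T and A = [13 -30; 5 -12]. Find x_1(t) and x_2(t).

x_1(t) = 3C_1e^(3t) - 2C_2e^(-2t), x_2(t) = C_1e^(3t) - C_2e^(-2t)

Coefficient matrix A = [[13, -30], [5, -12]].
Characteristic polynomial det(A - λI) = λ^2 - λ - 6 = 0.
Eigenvalues λ = 3, -2.
For λ=3: (A-λI) row 1 is [10, -30], so an eigenvector is (3, 1).
For λ=-2: (A-λI) row 1 is [15, -30], so an eigenvector is (-2, -1).
General solution: C_1e^(3t)(3,1) + C_2e^(-2t)(-2,-1).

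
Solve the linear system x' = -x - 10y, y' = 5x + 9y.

x(t) = -K_1e^(4t)sin(5t) + K_1e^(4t)cos(5t) + K_2e^(4t)sin(5t) + K_2e^(4t)cos(5t), y(t) = K_1e^(4t)sin(5t) - K_2e^(4t)cos(5t)

Coefficient matrix A = [[-1, -10], [5, 9]].
Characteristic polynomial det(A - λI) = λ^2 - 8λ + 41 = 0.
Eigenvalues λ = 4 ± 5i (complex conjugate pair).
For λ=4+5i: an eigenvector is (1,0) - i(-1,1) = (1 + i, 0 - i).
A real fundamental pair from Re and Im of e^((4+5i)t)v: X_1 = e^(4t)(cos(5t)·(1,0) + sin(5t)·(-1,1)), X_2 = e^(4t)(sin(5t)·(1,0) - cos(5t)·(-1,1)).
General solution: K_1X_1 + K_2X_2.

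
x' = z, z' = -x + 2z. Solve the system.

x(t) = -C_1e^(t) - C_2te^(t) - 2C_2e^(t), z(t) = -C_1e^(t) - C_2te^(t) - 3C_2e^(t)

Coefficient matrix A = [[0, 1], [-1, 2]].
Characteristic polynomial det(A - λI) = λ^2 - 2λ + 1 = 0.
Single eigenvalue λ = 1 with algebraic multiplicity 2.
Eigenvector v = (-1,-1); generalized eigenvector w with (A-λI)w=v is (-2,-3).
General solution: e^(t)[C_1·v + C_2·(t·v + w)].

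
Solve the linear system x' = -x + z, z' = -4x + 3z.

Coefficient matrix A = [[-1, 1], [-4, 3]].
Characteristic polynomial det(A - λI) = λ^2 - 2λ + 1 = 0.
Single eigenvalue λ = 1 with algebraic multiplicity 2.
Eigenvector v = (1,2); generalized eigenvector w with (A-λI)w=v is (0,1).
General solution: e^(t)[c_1·v + c_2·(t·v + w)].

x(t) = c_1e^(t) + c_2te^(t), z(t) = 2c_1e^(t) + 2c_2te^(t) + c_2e^(t)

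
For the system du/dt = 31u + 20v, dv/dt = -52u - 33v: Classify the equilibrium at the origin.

stable spiral

A = [[31,20],[-52,-33]]; det(A-λI) = λ^2 + 2λ + 17.
λ = -1 ± 4i: negative real part.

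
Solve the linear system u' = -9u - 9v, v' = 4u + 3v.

Coefficient matrix A = [[-9, -9], [4, 3]].
Characteristic polynomial det(A - λI) = λ^2 + 6λ + 9 = 0.
Single eigenvalue λ = -3 with algebraic multiplicity 2.
Eigenvector v = (-3,2); generalized eigenvector w with (A-λI)w=v is (-1,1).
General solution: e^(-3t)[c_1·v + c_2·(t·v + w)].

u(t) = -3c_1e^(-3t) - 3c_2te^(-3t) - c_2e^(-3t), v(t) = 2c_1e^(-3t) + 2c_2te^(-3t) + c_2e^(-3t)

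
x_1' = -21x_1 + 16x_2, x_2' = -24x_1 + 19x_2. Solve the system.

Coefficient matrix A = [[-21, 16], [-24, 19]].
Characteristic polynomial det(A - λI) = λ^2 + 2λ - 15 = 0.
Eigenvalues λ = -5, 3.
For λ=-5: (A-λI) row 1 is [-16, 16], so an eigenvector is (1, 1).
For λ=3: (A-λI) row 1 is [-24, 16], so an eigenvector is (-2, -3).
General solution: K_1e^(-5t)(1,1) + K_2e^(3t)(-2,-3).

x_1(t) = K_1e^(-5t) - 2K_2e^(3t), x_2(t) = K_1e^(-5t) - 3K_2e^(3t)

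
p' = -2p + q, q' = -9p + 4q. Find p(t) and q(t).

p(t) = C_1e^(t) + C_2te^(t), q(t) = 3C_1e^(t) + 3C_2te^(t) + C_2e^(t)

Coefficient matrix A = [[-2, 1], [-9, 4]].
Characteristic polynomial det(A - λI) = λ^2 - 2λ + 1 = 0.
Single eigenvalue λ = 1 with algebraic multiplicity 2.
Eigenvector v = (1,3); generalized eigenvector w with (A-λI)w=v is (0,1).
General solution: e^(t)[C_1·v + C_2·(t·v + w)].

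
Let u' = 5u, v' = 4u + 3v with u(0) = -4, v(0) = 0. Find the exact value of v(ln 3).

-1728

A = [[5,0],[4,3]]; eigenvalues λ = 5, 3.
Eigenvectors: (-1,-2) for λ=5, (0,-1) for λ=3.
From the initial condition, c_1 = 4, c_2 = -8.
v(ln 3) = (4)(3^5)(-2) + (-8)(3^3)(-1) = -1728.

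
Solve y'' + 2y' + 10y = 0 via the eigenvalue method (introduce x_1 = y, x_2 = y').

Let x_1 = y, x_2 = y'. Then x_1' = x_2 and x_2' = -10x_1 - 2x_2.
A = [[0,1],[-10,-2]]; det(A-λI) = λ^2 + 2λ + 10.
Eigenvalues λ = -1 ± 3i.

y(t) = K_1e^(-t)cos(3t) + K_2e^(-t)sin(3t)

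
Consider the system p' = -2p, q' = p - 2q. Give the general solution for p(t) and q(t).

p(t) = -K_2e^(-2t), q(t) = -K_1e^(-2t) - K_2te^(-2t) + 2K_2e^(-2t)

Coefficient matrix A = [[-2, 0], [1, -2]].
Characteristic polynomial det(A - λI) = λ^2 + 4λ + 4 = 0.
Single eigenvalue λ = -2 with algebraic multiplicity 2.
Eigenvector v = (0,-1); generalized eigenvector w with (A-λI)w=v is (-1,2).
General solution: e^(-2t)[K_1·v + K_2·(t·v + w)].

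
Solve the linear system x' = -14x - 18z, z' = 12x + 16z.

x(t) = C_1e^(4t) - 3C_2e^(-2t), z(t) = -C_1e^(4t) + 2C_2e^(-2t)

Coefficient matrix A = [[-14, -18], [12, 16]].
Characteristic polynomial det(A - λI) = λ^2 - 2λ - 8 = 0.
Eigenvalues λ = 4, -2.
For λ=4: (A-λI) row 1 is [-18, -18], so an eigenvector is (1, -1).
For λ=-2: (A-λI) row 1 is [-12, -18], so an eigenvector is (-3, 2).
General solution: C_1e^(4t)(1,-1) + C_2e^(-2t)(-3,2).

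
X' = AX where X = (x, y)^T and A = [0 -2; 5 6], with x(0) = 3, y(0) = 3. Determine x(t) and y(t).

x(t) = -15e^(3t)sin(t) + 3e^(3t)cos(t), y(t) = 24e^(3t)sin(t) + 3e^(3t)cos(t)

Coefficient matrix A = [[0, -2], [5, 6]].
Characteristic polynomial det(A - λI) = λ^2 - 6λ + 10 = 0.
Eigenvalues λ = 3 ± i (complex conjugate pair).
For λ=3+i: an eigenvector is (1,-2) - i(1,-1) = (1 - i, -2 + i).
A real fundamental pair from Re and Im of e^((3+i)t)v: X_1 = e^(3t)(cos(t)·(1,-2) + sin(t)·(1,-1)), X_2 = e^(3t)(sin(t)·(1,-2) - cos(t)·(1,-1)).
General solution: K_1X_1 + K_2X_2.
Applying x(0)=3, y(0)=3 gives K_1=-6, K_2=-9.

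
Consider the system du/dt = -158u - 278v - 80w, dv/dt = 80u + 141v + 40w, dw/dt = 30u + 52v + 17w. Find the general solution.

u(t) = C_1e^(2t) - 10C_2e^(-3t) - 4C_3e^(t), v(t) = 5C_2e^(-3t) + 2C_3e^(t), w(t) = -2C_1e^(2t) + 2C_2e^(-3t) + C_3e^(t)

Coefficient matrix A = [[-158, -278, -80], [80, 141, 40], [30, 52, 17]].
det(A - λI) = 0 gives eigenvalues λ = 2, -3, 1.
For λ=2: eigenvector (1,0,-2).
For λ=-3: eigenvector (-10,5,2).
For λ=1: eigenvector (-4,2,1).
General solution: C_1e^(2t)(1,0,-2) + C_2e^(-3t)(-10,5,2) + C_3e^(t)(-4,2,1).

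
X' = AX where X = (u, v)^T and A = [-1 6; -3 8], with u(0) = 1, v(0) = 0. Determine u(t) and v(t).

u(t) = -e^(5t) + 2e^(2t), v(t) = -e^(5t) + e^(2t)

Coefficient matrix A = [[-1, 6], [-3, 8]].
Characteristic polynomial det(A - λI) = λ^2 - 7λ + 10 = 0.
Eigenvalues λ = 5, 2.
For λ=5: (A-λI) row 1 is [-6, 6], so an eigenvector is (1, 1).
For λ=2: (A-λI) row 1 is [-3, 6], so an eigenvector is (-2, -1).
General solution: K_1e^(5t)(1,1) + K_2e^(2t)(-2,-1).
Applying u(0)=1, v(0)=0 gives K_1=-1, K_2=-1.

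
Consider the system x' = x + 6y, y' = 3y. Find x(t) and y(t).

Coefficient matrix A = [[1, 6], [0, 3]].
Characteristic polynomial det(A - λI) = λ^2 - 4λ + 3 = 0.
Eigenvalues λ = 1, 3.
For λ=1: (A-λI) row 1 is [0, 6], so an eigenvector is (1, 0).
For λ=3: (A-λI) row 1 is [-2, 6], so an eigenvector is (3, 1).
General solution: c_1e^(t)(1,0) + c_2e^(3t)(3,1).

x(t) = c_1e^(t) + 3c_2e^(3t), y(t) = c_2e^(3t)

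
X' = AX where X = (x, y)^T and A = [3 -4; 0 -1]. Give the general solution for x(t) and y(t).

x(t) = C_1e^(3t) - C_2e^(-t), y(t) = -C_2e^(-t)

Coefficient matrix A = [[3, -4], [0, -1]].
Characteristic polynomial det(A - λI) = λ^2 - 2λ - 3 = 0.
Eigenvalues λ = 3, -1.
For λ=3: (A-λI) row 1 is [0, -4], so an eigenvector is (1, 0).
For λ=-1: (A-λI) row 1 is [4, -4], so an eigenvector is (-1, -1).
General solution: C_1e^(3t)(1,0) + C_2e^(-t)(-1,-1).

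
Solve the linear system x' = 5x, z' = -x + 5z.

Coefficient matrix A = [[5, 0], [-1, 5]].
Characteristic polynomial det(A - λI) = λ^2 - 10λ + 25 = 0.
Single eigenvalue λ = 5 with algebraic multiplicity 2.
Eigenvector v = (0,1); generalized eigenvector w with (A-λI)w=v is (-1,-2).
General solution: e^(5t)[C_1·v + C_2·(t·v + w)].

x(t) = -C_2e^(5t), z(t) = C_1e^(5t) + C_2te^(5t) - 2C_2e^(5t)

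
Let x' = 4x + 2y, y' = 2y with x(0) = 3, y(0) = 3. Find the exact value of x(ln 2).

84

A = [[4,2],[0,2]]; eigenvalues λ = 2, 4.
Eigenvectors: (1,-1) for λ=2, (1,0) for λ=4.
From the initial condition, c_1 = -3, c_2 = 6.
x(ln 2) = (-3)(2^2)(1) + (6)(2^4)(1) = 84.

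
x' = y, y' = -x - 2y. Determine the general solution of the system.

x(t) = K_1e^(-t) + K_2te^(-t) - K_2e^(-t), y(t) = -K_1e^(-t) - K_2te^(-t) + 2K_2e^(-t)

Coefficient matrix A = [[0, 1], [-1, -2]].
Characteristic polynomial det(A - λI) = λ^2 + 2λ + 1 = 0.
Single eigenvalue λ = -1 with algebraic multiplicity 2.
Eigenvector v = (1,-1); generalized eigenvector w with (A-λI)w=v is (-1,2).
General solution: e^(-t)[K_1·v + K_2·(t·v + w)].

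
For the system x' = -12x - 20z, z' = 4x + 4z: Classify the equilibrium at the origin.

A = [[-12,-20],[4,4]]; det(A-λI) = λ^2 + 8λ + 32.
λ = -4 ± 4i: negative real part.

stable spiral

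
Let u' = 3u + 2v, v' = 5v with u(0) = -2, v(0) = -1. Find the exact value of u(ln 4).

-1088

A = [[3,2],[0,5]]; eigenvalues λ = 3, 5.
Eigenvectors: (-1,0) for λ=3, (1,1) for λ=5.
From the initial condition, c_1 = 1, c_2 = -1.
u(ln 4) = (1)(4^3)(-1) + (-1)(4^5)(1) = -1088.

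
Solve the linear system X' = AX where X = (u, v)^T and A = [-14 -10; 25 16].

u(t) = -K_1e^(t)sin(5t) + K_1e^(t)cos(5t) + K_2e^(t)sin(5t) + K_2e^(t)cos(5t), v(t) = 2K_1e^(t)sin(5t) - K_1e^(t)cos(5t) - K_2e^(t)sin(5t) - 2K_2e^(t)cos(5t)

Coefficient matrix A = [[-14, -10], [25, 16]].
Characteristic polynomial det(A - λI) = λ^2 - 2λ + 26 = 0.
Eigenvalues λ = 1 ± 5i (complex conjugate pair).
For λ=1+5i: an eigenvector is (1,-1) - i(-1,2) = (1 + i, -1 - 2i).
A real fundamental pair from Re and Im of e^((1+5i)t)v: X_1 = e^(t)(cos(5t)·(1,-1) + sin(5t)·(-1,2)), X_2 = e^(t)(sin(5t)·(1,-1) - cos(5t)·(-1,2)).
General solution: K_1X_1 + K_2X_2.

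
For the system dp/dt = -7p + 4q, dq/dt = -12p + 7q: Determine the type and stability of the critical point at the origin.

saddle

A = [[-7,4],[-12,7]]; det(A-λI) = λ^2 - 1.
λ = -1, 1: opposite signs.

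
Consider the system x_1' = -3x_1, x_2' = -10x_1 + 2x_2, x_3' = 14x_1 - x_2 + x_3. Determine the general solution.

Coefficient matrix A = [[-3, 0, 0], [-10, 2, 0], [14, -1, 1]].
det(A - λI) = 0 gives eigenvalues λ = -3, 2, 1.
For λ=-3: eigenvector (1,2,-3).
For λ=2: eigenvector (0,1,-1).
For λ=1: eigenvector (0,0,1).
General solution: K_1e^(-3t)(1,2,-3) + K_2e^(2t)(0,1,-1) + K_3e^(t)(0,0,1).

x_1(t) = K_1e^(-3t), x_2(t) = 2K_1e^(-3t) + K_2e^(2t), x_3(t) = -3K_1e^(-3t) - K_2e^(2t) + K_3e^(t)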